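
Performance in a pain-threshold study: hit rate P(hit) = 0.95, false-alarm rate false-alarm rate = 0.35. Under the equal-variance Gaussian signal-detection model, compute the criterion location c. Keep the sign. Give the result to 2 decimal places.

c = -0.63

z(H) = z(0.95) = 1.6449
z(FA) = z(0.35) = -0.3853
c = −½·[z(H) + z(FA)] = −0.5 × (1.6449 + (-0.3853)) = -0.6298
c < 0: the participant has a liberal response bias.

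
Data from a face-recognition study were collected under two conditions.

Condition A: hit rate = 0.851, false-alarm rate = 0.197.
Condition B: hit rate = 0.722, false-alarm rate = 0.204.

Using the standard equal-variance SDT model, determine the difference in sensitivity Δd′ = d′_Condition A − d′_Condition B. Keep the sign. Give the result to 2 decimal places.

Δd′ = 0.48

Condition A: z(0.851) = 1.041, z(0.197) = -0.852, d' = 1.893
Condition B: z(0.722) = 0.589, z(0.204) = -0.827, d' = 1.416
Δd' = d'_Condition A − d'_Condition B = 1.893 − 1.416 = 0.477
Condition A has the higher sensitivity.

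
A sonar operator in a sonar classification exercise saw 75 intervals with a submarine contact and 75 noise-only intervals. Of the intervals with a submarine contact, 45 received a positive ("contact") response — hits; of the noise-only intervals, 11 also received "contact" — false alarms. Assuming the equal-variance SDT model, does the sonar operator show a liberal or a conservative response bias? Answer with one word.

conservative

z(H) = 0.253, z(FA) = -1.051
c = −½·(z(H) + z(FA)) = 0.399
c > 0 → conservative criterion (biased toward responding “no”).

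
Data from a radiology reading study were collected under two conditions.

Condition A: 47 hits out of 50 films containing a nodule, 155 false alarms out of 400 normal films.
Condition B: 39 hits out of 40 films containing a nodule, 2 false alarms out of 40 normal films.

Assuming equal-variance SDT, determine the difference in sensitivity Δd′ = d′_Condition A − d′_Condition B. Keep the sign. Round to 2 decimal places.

Δd′ = -1.76

Condition A: z(0.9400) = 1.555, z(0.3875) = -0.286, d' = 1.841
Condition B: z(0.9750) = 1.960, z(0.0500) = -1.645, d' = 3.605
Δd' = d'_Condition A − d'_Condition B = 1.841 − 3.605 = -1.764
Condition B has the higher sensitivity.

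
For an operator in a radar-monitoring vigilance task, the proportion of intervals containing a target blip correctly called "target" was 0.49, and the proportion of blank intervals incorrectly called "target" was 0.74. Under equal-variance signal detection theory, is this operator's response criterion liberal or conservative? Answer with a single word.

liberal

z(H) = -0.025, z(FA) = 0.643
c = −½·(z(H) + z(FA)) = -0.309
c < 0 → liberal criterion (biased toward responding “yes”).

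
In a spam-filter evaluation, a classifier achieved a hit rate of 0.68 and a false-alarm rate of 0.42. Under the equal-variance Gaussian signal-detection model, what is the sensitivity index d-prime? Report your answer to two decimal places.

d-prime = 0.67

z(H) = 0.468
z(FA) = -0.202
d' = z(H) − z(FA) = 0.468 − (-0.202) = 0.670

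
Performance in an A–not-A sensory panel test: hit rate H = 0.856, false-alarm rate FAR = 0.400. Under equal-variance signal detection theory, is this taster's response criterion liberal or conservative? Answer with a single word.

liberal

z(H) = 1.063, z(FA) = -0.253
c = −½·(z(H) + z(FA)) = -0.405
c < 0 → liberal criterion (biased toward responding “yes”).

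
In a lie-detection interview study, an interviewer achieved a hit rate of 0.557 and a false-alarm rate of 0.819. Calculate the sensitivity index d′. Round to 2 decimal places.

d′ = -0.77

Φ⁻¹(0.557) = 0.143, Φ⁻¹(0.819) = 0.912
d' = z(H) − z(FA) = 0.143 − 0.912 = -0.769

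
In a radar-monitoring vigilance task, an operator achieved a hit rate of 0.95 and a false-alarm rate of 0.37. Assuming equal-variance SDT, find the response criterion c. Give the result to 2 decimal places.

c = -0.66

z(H) = z(0.95) = 1.645
z(FA) = z(0.37) = -0.332
c = −½·[z(H) + z(FA)] = −0.5 × (1.645 + (-0.332)) = -0.6565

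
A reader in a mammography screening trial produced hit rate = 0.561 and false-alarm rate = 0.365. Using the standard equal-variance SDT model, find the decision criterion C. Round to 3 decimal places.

z(H) = z(0.561) = 0.1535
z(FA) = z(0.365) = -0.3451
c = −½·[z(H) + z(FA)] = −0.5 × (0.1535 + (-0.3451)) = 0.0958

C = 0.096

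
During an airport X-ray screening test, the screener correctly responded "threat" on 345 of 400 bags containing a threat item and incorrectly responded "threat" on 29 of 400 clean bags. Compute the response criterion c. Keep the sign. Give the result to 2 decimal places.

c = 0.18

H = 345/400 = 0.8625
FA = 29/400 = 0.0725
z(H) = z(0.8625) = 1.092
z(FA) = z(0.0725) = -1.457
c = −½·[z(H) + z(FA)] = −0.5 × (1.092 + (-1.457)) = 0.1825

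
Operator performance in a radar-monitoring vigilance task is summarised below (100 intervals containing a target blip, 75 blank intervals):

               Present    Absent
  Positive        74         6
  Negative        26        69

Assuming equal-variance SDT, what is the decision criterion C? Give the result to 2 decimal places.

H = 74/100 = 0.7400
FA = 6/75 = 0.0800
Φ⁻¹(H) = Φ⁻¹(0.7400) = 0.643
Φ⁻¹(FA) = Φ⁻¹(0.0800) = -1.405
c = −½·[z(H) + z(FA)] = −0.5 × (0.643 + (-1.405)) = 0.381

C = 0.38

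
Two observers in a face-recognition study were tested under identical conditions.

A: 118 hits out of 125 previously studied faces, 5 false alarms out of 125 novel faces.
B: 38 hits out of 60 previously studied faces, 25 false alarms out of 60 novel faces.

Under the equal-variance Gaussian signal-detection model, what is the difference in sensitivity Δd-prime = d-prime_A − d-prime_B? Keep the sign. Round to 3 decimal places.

Δd-prime = 2.789

A: z(0.9440) = 1.5893, z(0.0400) = -1.7507, d' = 3.3400
B: z(0.6333) = 0.3406, z(0.4167) = -0.2103, d' = 0.5509
Δd' = d'_A − d'_B = 3.3400 − 0.5509 = 2.7891
A has the higher sensitivity.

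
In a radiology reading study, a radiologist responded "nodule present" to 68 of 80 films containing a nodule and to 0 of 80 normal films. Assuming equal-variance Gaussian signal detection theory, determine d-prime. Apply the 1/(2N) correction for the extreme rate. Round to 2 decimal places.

d-prime = 3.53

The false-alarm rate is 0/80 = 0, so apply the 1/(2N) correction: FA → 1/(2·80) = 0.00625.
z(H) = z(0.85000) = 1.036
z(FA) = z(0.00625) = -2.498
d' = 1.036 − (-2.498) = 3.534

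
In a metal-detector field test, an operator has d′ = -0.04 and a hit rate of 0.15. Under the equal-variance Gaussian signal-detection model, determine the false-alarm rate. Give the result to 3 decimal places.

z(hit rate) = z(0.15) = -1.0364
z(FA) = z(H) − d' = -1.0364 − (-0.04) = -0.9964
false-alarm rate = Φ(-0.9964) = 0.1595

false-alarm rate = 0.160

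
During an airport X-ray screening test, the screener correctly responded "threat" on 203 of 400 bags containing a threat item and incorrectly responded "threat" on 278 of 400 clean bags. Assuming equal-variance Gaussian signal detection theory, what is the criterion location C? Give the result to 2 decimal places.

H = 203/400 = 0.5075
FA = 278/400 = 0.6950
z(H) = z(0.5075) = 0.0188
z(FA) = z(0.6950) = 0.5101
c = −½·[z(H) + z(FA)] = −0.5 × (0.0188 + 0.5101) = -0.26445
c < 0: the screener has a liberal response bias.

C = -0.26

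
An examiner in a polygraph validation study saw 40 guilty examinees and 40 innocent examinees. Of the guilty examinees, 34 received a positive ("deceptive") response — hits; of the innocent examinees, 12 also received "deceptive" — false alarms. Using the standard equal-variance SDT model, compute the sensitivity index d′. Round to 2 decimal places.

H = 34/40 = 0.8500
FA = 12/40 = 0.3000
Φ⁻¹(H) = 1.0364
Φ⁻¹(FA) = -0.5244
d' = z(H) − z(FA) = 1.0364 − (-0.5244) = 1.5608

d′ = 1.56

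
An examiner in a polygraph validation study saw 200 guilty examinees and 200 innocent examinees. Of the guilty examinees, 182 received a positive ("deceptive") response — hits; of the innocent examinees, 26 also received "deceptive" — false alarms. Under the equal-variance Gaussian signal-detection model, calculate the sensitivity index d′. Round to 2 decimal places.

d′ = 2.47

H = 182/200 = 0.9100
FA = 26/200 = 0.1300
z(H) = z(0.9100) = 1.3408
z(FA) = z(0.1300) = -1.1264
d' = z(H) − z(FA) = 1.3408 − (-1.1264) = 2.4672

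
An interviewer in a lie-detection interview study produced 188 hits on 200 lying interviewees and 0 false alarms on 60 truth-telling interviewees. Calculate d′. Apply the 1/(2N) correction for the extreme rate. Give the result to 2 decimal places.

d′ = 3.95

The false-alarm rate is 0/60 = 0, so apply the 1/(2N) correction: FA → 1/(2·60) = 0.00833.
z(H) = z(0.94000) = 1.555
z(FA) = z(0.00833) = -2.394
d' = 1.555 − (-2.394) = 3.949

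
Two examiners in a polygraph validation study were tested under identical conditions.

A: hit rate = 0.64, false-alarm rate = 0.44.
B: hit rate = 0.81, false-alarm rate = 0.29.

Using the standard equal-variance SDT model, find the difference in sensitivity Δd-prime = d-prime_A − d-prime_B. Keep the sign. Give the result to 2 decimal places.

Δd-prime = -0.92

A: z(0.64) = 0.358, z(0.44) = -0.151, d' = 0.509
B: z(0.81) = 0.878, z(0.29) = -0.553, d' = 1.431
Δd' = d'_A − d'_B = 0.509 − 1.431 = -0.922
B has the higher sensitivity.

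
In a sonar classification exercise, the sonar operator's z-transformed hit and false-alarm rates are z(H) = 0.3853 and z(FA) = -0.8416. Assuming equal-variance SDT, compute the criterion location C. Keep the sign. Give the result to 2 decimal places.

c = −½·[z(H) + z(FA)] = −½·(0.3853 + (-0.8416)) = 0.22815
c > 0: the sonar operator has a conservative response bias.

C = 0.23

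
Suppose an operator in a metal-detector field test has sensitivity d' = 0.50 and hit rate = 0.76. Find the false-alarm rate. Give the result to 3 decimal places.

z(hit rate) = z(0.76) = 0.7063
z(FA) = z(H) − d' = 0.7063 − 0.50 = 0.2063
false-alarm rate = Φ(0.2063) = 0.5817

false-alarm rate = 0.582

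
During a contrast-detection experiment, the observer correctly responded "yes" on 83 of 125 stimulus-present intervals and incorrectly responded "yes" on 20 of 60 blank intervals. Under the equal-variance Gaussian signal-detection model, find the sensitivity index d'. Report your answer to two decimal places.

d' = 0.85

H = 83/125 = 0.6640
FA = 20/60 = 0.3333
z(0.6640) = 0.423, z(0.3333) = -0.431
d' = z(H) − z(FA) = 0.423 − (-0.431) = 0.854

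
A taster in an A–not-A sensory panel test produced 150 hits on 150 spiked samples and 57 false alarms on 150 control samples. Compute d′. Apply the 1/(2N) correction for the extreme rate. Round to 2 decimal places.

d′ = 3.02

The hit rate is 150/150 = 1, so apply the 1/(2N) correction: H → 1 − 1/(2·150) = 0.99667.
z(H) = z(0.99667) = 2.713
z(FA) = z(0.38000) = -0.305
d' = 2.713 − (-0.305) = 3.018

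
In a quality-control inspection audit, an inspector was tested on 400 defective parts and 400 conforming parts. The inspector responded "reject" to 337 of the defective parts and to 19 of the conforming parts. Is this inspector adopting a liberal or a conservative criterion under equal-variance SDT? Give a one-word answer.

conservative

z(H) = 1.005, z(FA) = -1.670
c = −½·(z(H) + z(FA)) = 0.3325
c > 0 → conservative criterion (biased toward responding “no”).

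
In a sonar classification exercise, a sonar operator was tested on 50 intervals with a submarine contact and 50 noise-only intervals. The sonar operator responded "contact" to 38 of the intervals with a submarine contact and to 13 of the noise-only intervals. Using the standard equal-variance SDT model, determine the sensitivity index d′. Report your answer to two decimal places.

d′ = 1.35

H = 38/50 = 0.7600
FA = 13/50 = 0.2600
z(H) = 0.706
z(FA) = -0.643
d' = z(H) − z(FA) = 0.706 − (-0.643) = 1.349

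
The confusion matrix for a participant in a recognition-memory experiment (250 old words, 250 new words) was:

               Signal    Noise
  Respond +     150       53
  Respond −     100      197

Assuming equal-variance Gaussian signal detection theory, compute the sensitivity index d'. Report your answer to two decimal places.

H = 150/250 = 0.6000
FA = 53/250 = 0.2120
Φ⁻¹(H) = Φ⁻¹(0.6000) = 0.2533
Φ⁻¹(FA) = Φ⁻¹(0.2120) = -0.7995
d' = z(H) − z(FA) = 0.2533 − (-0.7995) = 1.0528

d' = 1.05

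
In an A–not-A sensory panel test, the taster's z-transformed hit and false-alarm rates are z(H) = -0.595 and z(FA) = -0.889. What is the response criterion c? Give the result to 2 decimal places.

c = 0.74

c = −½·[z(H) + z(FA)] = −½·(-0.595 + (-0.889)) = 0.742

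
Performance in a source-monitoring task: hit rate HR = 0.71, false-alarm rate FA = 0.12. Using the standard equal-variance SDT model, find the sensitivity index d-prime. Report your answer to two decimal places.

d-prime = 1.73

Φ⁻¹(H) = 0.553
Φ⁻¹(FA) = -1.175
d' = z(H) − z(FA) = 0.553 − (-1.175) = 1.728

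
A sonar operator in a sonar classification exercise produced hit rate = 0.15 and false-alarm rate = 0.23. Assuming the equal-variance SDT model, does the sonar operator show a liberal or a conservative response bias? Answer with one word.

conservative

z(H) = -1.036, z(FA) = -0.739
c = −½·(z(H) + z(FA)) = 0.8875
c > 0 → conservative criterion (biased toward responding “no”).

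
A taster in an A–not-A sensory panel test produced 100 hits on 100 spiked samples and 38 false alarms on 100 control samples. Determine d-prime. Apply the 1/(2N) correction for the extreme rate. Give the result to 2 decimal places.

The hit rate is 100/100 = 1, so apply the 1/(2N) correction: H → 1 − 1/(2·100) = 0.99500.
z(H) = z(0.99500) = 2.576
z(FA) = z(0.38000) = -0.305
d' = 2.576 − (-0.305) = 2.881

d-prime = 2.88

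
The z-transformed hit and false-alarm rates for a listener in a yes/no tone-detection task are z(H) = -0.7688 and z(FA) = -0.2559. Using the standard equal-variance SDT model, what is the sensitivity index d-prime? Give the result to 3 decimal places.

d-prime = -0.513

d' = z(H) − z(FA) = -0.7688 − (-0.2559) = -0.5129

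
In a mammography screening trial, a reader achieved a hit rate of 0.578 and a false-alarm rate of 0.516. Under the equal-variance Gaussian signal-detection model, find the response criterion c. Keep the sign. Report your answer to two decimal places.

z(0.578) = 0.197, z(0.516) = 0.040
c = −½·[z(H) + z(FA)] = −0.5 × (0.197 + 0.040) = -0.1185
c < 0: the reader has a liberal response bias.

c = -0.12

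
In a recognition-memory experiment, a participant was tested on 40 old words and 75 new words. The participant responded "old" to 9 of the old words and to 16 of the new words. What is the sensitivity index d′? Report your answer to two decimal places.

H = 9/40 = 0.2250
FA = 16/75 = 0.2133
z(H) = -0.755
z(FA) = -0.795
d' = z(H) − z(FA) = -0.755 − (-0.795) = 0.040

d′ = 0.04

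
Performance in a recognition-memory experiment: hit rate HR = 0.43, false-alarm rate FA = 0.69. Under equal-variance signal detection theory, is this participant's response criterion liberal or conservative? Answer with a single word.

z(H) = -0.176, z(FA) = 0.496
c = −½·(z(H) + z(FA)) = -0.160
c < 0 → liberal criterion (biased toward responding “yes”).

liberal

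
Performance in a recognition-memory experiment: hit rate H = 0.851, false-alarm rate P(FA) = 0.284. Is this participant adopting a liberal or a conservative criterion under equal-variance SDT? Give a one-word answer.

z(H) = 1.041, z(FA) = -0.571
c = −½·(z(H) + z(FA)) = -0.235
c < 0 → liberal criterion (biased toward responding “yes”).

liberal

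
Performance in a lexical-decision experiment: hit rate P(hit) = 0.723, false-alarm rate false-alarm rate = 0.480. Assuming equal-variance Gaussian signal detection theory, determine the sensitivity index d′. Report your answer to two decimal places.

d′ = 0.64

z(H) = z(0.723) = 0.5918
z(FA) = z(0.480) = -0.0502
d' = z(H) − z(FA) = 0.5918 − (-0.0502) = 0.6420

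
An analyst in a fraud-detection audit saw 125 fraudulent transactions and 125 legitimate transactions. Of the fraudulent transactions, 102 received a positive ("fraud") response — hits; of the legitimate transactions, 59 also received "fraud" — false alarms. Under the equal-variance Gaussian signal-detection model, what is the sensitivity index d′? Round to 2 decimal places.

d′ = 0.97

H = 102/125 = 0.8160
FA = 59/125 = 0.4720
Φ⁻¹(0.8160) = 0.9002, Φ⁻¹(0.4720) = -0.0702
d' = z(H) − z(FA) = 0.9002 − (-0.0702) = 0.9704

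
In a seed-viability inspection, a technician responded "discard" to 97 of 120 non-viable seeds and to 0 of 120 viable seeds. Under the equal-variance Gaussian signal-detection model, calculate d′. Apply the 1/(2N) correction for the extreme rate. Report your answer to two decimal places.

d′ = 3.51

The false-alarm rate is 0/120 = 0, so apply the 1/(2N) correction: FA → 1/(2·120) = 0.00417.
z(H) = z(0.80833) = 0.872
z(FA) = z(0.00417) = -2.638
d' = 0.872 − (-2.638) = 3.510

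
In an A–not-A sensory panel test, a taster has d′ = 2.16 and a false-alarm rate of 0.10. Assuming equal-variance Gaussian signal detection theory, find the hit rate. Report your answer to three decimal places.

hit rate = 0.810

z(false-alarm rate) = z(0.10) = -1.2816
z(H) = z(FA) + d' = -1.2816 + 2.16 = 0.8784
hit rate = Φ(0.8784) = 0.8101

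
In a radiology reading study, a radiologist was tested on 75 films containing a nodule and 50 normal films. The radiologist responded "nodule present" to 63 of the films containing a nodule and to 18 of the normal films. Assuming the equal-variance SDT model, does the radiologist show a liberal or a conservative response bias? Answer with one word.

liberal

z(H) = 0.994, z(FA) = -0.358
c = −½·(z(H) + z(FA)) = -0.318
c < 0 → liberal criterion (biased toward responding “yes”).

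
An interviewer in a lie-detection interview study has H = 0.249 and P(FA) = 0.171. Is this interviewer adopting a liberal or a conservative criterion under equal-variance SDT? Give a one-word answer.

z(H) = -0.678, z(FA) = -0.950
c = −½·(z(H) + z(FA)) = 0.814
c > 0 → conservative criterion (biased toward responding “no”).

conservative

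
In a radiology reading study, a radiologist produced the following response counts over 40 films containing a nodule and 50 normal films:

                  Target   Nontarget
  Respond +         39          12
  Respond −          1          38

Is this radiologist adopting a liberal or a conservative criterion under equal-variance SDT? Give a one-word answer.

liberal

z(H) = 1.960, z(FA) = -0.706
c = −½·(z(H) + z(FA)) = -0.627
c < 0 → liberal criterion (biased toward responding “yes”).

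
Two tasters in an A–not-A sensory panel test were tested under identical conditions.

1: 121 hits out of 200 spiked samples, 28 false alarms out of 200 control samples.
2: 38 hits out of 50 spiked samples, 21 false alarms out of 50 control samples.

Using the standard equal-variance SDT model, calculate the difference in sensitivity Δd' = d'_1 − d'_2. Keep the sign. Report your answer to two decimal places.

1: z(0.6050) = 0.266, z(0.1400) = -1.080, d' = 1.346
2: z(0.7600) = 0.706, z(0.4200) = -0.202, d' = 0.908
Δd' = d'_1 − d'_2 = 1.346 − 0.908 = 0.438
1 has the higher sensitivity.

Δd' = 0.44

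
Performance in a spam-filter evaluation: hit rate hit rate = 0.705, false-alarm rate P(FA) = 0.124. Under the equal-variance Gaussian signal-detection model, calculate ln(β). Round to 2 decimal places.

ln β = 0.52

z(0.705) = 0.539, z(0.124) = -1.155
ln β = −½·[z(H)² − z(FA)²] = −0.5 × (0.291 − 1.334) = 0.5215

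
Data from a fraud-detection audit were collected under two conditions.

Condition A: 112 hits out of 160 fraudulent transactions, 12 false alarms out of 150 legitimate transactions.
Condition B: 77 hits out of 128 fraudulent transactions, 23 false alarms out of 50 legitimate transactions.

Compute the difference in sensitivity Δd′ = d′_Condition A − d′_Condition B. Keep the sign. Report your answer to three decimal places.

Condition A: z(0.7000) = 0.5244, z(0.0800) = -1.4051, d' = 1.9295
Condition B: z(0.6016) = 0.2575, z(0.4600) = -0.1004, d' = 0.3579
Δd' = d'_Condition A − d'_Condition B = 1.9295 − 0.3579 = 1.5716
Condition A has the higher sensitivity.

Δd′ = 1.572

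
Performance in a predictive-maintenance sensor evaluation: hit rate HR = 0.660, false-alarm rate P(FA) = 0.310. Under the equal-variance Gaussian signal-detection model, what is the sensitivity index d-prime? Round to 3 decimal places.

Φ⁻¹(H) = 0.4125
Φ⁻¹(FA) = -0.4959
d' = z(H) − z(FA) = 0.4125 − (-0.4959) = 0.9084

d-prime = 0.908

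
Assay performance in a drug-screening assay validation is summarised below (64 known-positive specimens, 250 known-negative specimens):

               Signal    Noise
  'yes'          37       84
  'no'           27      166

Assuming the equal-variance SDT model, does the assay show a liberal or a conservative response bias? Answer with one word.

z(H) = 0.197, z(FA) = -0.423
c = −½·(z(H) + z(FA)) = 0.113
c > 0 → conservative criterion (biased toward responding “no”).

conservative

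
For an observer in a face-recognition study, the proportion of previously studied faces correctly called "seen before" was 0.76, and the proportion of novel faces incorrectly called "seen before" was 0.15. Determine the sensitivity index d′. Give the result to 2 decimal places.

d′ = 1.74

z(H) = 0.706
z(FA) = -1.036
d' = z(H) − z(FA) = 0.706 − (-1.036) = 1.742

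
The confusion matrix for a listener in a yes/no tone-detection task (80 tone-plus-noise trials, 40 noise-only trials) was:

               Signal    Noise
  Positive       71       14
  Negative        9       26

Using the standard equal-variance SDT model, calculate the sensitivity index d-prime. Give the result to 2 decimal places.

d-prime = 1.60

H = 71/80 = 0.8875
FA = 14/40 = 0.3500
z(H) = 1.213
z(FA) = -0.385
d' = z(H) − z(FA) = 1.213 − (-0.385) = 1.598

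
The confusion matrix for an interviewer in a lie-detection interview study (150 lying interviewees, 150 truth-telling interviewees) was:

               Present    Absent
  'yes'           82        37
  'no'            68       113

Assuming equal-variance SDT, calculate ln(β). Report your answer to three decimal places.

H = 82/150 = 0.5467
FA = 37/150 = 0.2467
z(H) = z(0.5467) = 0.1173
z(FA) = z(0.2467) = -0.6849
ln β = −½·[z(H)² − z(FA)²] = −0.5 × (0.0138 − 0.4691) = 0.22765

ln β = 0.228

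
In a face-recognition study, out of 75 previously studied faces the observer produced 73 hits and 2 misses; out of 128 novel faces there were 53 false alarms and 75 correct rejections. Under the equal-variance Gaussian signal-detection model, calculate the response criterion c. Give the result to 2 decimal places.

H = 73/75 = 0.9733
FA = 53/128 = 0.4141
z(0.9733) = 1.9317, z(0.4141) = -0.2170
c = −½·[z(H) + z(FA)] = −0.5 × (1.9317 + (-0.2170)) = -0.85735

c = -0.86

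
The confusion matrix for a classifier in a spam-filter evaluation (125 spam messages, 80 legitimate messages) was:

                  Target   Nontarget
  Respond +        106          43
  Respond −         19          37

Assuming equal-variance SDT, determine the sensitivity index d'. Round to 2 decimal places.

d' = 0.93

H = 106/125 = 0.8480
FA = 43/80 = 0.5375
z(H) = z(0.8480) = 1.028
z(FA) = z(0.5375) = 0.094
d' = z(H) − z(FA) = 1.028 − 0.094 = 0.934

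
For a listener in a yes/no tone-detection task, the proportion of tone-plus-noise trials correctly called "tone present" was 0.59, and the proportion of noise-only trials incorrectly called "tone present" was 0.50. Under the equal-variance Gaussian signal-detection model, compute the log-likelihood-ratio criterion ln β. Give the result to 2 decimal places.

Φ⁻¹(H) = 0.228
Φ⁻¹(FA) = 0.000
ln β = −½·[z(H)² − z(FA)²] = −0.5 × (0.052 − 0.000) = -0.026

ln β = -0.03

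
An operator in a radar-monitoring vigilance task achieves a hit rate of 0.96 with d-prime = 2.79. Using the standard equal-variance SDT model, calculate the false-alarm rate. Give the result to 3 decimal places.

z(hit rate) = z(0.96) = 1.7507
z(FA) = z(H) − d' = 1.7507 − 2.79 = -1.0393
false-alarm rate = Φ(-1.0393) = 0.1493

false-alarm rate = 0.149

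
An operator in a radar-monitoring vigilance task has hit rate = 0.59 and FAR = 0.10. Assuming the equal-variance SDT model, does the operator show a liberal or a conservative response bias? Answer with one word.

z(H) = 0.228, z(FA) = -1.282
c = −½·(z(H) + z(FA)) = 0.527
c > 0 → conservative criterion (biased toward responding “no”).

conservative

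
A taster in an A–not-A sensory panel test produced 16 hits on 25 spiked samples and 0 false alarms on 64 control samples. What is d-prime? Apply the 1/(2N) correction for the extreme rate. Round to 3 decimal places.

d-prime = 2.776

The false-alarm rate is 0/64 = 0, so apply the 1/(2N) correction: FA → 1/(2·64) = 0.00781.
z(H) = z(0.64000) = 0.3585
z(FA) = z(0.00781) = -2.4177
d' = 0.3585 − (-2.4177) = 2.7762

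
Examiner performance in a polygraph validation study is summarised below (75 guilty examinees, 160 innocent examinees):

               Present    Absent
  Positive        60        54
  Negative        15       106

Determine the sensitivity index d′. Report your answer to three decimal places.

H = 60/75 = 0.8000
FA = 54/160 = 0.3375
Φ⁻¹(H) = Φ⁻¹(0.8000) = 0.8416
Φ⁻¹(FA) = Φ⁻¹(0.3375) = -0.4193
d' = z(H) − z(FA) = 0.8416 − (-0.4193) = 1.2609

d′ = 1.261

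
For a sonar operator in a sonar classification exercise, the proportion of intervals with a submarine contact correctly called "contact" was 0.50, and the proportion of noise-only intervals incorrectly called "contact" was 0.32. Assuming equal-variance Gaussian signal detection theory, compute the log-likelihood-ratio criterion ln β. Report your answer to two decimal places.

ln β = 0.11

z(H) = z(0.50) = 0.000
z(FA) = z(0.32) = -0.468
ln β = −½·[z(H)² − z(FA)²] = −0.5 × (0.000 − 0.219) = 0.1095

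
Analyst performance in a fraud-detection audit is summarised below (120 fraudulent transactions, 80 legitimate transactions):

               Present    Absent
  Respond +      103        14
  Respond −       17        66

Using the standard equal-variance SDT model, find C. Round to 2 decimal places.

H = 103/120 = 0.8583
FA = 14/80 = 0.1750
Φ⁻¹(H) = Φ⁻¹(0.8583) = 1.0727
Φ⁻¹(FA) = Φ⁻¹(0.1750) = -0.9346
c = −½·[z(H) + z(FA)] = −0.5 × (1.0727 + (-0.9346)) = -0.06905

C = -0.07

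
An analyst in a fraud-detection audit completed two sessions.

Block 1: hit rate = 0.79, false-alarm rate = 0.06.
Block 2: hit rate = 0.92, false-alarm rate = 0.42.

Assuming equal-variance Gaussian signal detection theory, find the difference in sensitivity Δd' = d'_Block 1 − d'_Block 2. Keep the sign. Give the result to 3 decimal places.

Block 1: z(0.79) = 0.8064, z(0.06) = -1.5548, d' = 2.3612
Block 2: z(0.92) = 1.4051, z(0.42) = -0.2019, d' = 1.6070
Δd' = d'_Block 1 − d'_Block 2 = 2.3612 − 1.6070 = 0.7542
Block 1 has the higher sensitivity.

Δd' = 0.754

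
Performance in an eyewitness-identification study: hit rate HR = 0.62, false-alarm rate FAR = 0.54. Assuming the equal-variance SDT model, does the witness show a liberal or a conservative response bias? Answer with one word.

z(H) = 0.305, z(FA) = 0.100
c = −½·(z(H) + z(FA)) = -0.2025
c < 0 → liberal criterion (biased toward responding “yes”).

liberal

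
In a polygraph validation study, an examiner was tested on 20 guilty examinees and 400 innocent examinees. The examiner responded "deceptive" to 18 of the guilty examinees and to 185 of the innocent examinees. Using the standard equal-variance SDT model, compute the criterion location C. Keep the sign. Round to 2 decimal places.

H = 18/20 = 0.9000
FA = 185/400 = 0.4625
Φ⁻¹(H) = Φ⁻¹(0.9000) = 1.282
Φ⁻¹(FA) = Φ⁻¹(0.4625) = -0.094
c = −½·[z(H) + z(FA)] = −0.5 × (1.282 + (-0.094)) = -0.594
c < 0: the examiner has a liberal response bias.

C = -0.59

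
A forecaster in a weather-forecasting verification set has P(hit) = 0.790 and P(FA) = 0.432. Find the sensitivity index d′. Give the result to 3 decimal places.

Φ⁻¹(0.790) = 0.8064, Φ⁻¹(0.432) = -0.1713
d' = z(H) − z(FA) = 0.8064 − (-0.1713) = 0.9777

d′ = 0.978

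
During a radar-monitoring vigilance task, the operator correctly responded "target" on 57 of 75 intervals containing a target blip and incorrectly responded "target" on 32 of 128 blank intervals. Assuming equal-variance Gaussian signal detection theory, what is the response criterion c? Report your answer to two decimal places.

c = -0.02

H = 57/75 = 0.7600
FA = 32/128 = 0.2500
z(H) = z(0.7600) = 0.7063
z(FA) = z(0.2500) = -0.6745
c = −½·[z(H) + z(FA)] = −0.5 × (0.7063 + (-0.6745)) = -0.0159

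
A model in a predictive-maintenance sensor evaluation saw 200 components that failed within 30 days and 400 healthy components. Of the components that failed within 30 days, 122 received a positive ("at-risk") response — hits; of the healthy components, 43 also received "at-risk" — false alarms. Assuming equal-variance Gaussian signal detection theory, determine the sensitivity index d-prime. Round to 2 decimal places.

H = 122/200 = 0.6100
FA = 43/400 = 0.1075
z(H) = 0.279
z(FA) = -1.240
d' = z(H) − z(FA) = 0.279 − (-1.240) = 1.519

d-prime = 1.52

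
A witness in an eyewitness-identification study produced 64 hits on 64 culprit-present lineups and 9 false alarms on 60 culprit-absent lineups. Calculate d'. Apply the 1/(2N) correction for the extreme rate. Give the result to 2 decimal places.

The hit rate is 64/64 = 1, so apply the 1/(2N) correction: H → 1 − 1/(2·64) = 0.99219.
z(H) = z(0.99219) = 2.418
z(FA) = z(0.15000) = -1.036
d' = 2.418 − (-1.036) = 3.454

d' = 3.45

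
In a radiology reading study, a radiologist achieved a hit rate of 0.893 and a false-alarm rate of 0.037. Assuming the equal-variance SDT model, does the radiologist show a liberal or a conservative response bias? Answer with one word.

z(H) = 1.243, z(FA) = -1.787
c = −½·(z(H) + z(FA)) = 0.272
c > 0 → conservative criterion (biased toward responding “no”).

conservative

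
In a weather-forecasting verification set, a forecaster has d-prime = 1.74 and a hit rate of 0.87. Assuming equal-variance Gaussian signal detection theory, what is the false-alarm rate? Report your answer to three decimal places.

false-alarm rate = 0.270

z(hit rate) = z(0.87) = 1.1264
z(FA) = z(H) − d' = 1.1264 − 1.74 = -0.6136
false-alarm rate = Φ(-0.6136) = 0.2697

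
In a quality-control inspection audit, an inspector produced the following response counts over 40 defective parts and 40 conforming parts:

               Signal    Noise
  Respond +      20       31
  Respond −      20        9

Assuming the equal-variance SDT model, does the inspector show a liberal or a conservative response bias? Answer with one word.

liberal

z(H) = 0.000, z(FA) = 0.755
c = −½·(z(H) + z(FA)) = -0.3775
c < 0 → liberal criterion (biased toward responding “yes”).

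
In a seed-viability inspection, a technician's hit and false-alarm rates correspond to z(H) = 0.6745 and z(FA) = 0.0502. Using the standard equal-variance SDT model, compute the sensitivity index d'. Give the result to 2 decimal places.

d' = 0.62

d' = z(H) − z(FA) = 0.6745 − 0.0502 = 0.6243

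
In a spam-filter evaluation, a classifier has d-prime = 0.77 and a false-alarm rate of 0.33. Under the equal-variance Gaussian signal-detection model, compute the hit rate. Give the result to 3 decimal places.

hit rate = 0.629

z(false-alarm rate) = z(0.33) = -0.4399
z(H) = z(FA) + d' = -0.4399 + 0.77 = 0.3301
hit rate = Φ(0.3301) = 0.6293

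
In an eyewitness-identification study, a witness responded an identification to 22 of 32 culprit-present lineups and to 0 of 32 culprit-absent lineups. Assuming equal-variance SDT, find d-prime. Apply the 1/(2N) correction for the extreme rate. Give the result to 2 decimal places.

The false-alarm rate is 0/32 = 0, so apply the 1/(2N) correction: FA → 1/(2·32) = 0.01562.
z(H) = z(0.68750) = 0.489
z(FA) = z(0.01562) = -2.154
d' = 0.489 − (-2.154) = 2.643

d-prime = 2.64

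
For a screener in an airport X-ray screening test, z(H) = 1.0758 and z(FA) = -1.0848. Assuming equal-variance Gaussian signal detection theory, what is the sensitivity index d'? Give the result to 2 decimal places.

d' = 2.16

d' = z(H) − z(FA) = 1.0758 − (-1.0848) = 2.1606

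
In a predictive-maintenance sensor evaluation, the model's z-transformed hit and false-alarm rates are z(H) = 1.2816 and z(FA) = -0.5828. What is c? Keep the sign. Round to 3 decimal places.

c = -0.349

c = −½·[z(H) + z(FA)] = −½·(1.2816 + (-0.5828)) = -0.3494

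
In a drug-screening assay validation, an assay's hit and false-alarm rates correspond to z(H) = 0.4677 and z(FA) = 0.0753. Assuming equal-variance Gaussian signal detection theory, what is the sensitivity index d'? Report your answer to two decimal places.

d' = 0.39

d' = z(H) − z(FA) = 0.4677 − 0.0753 = 0.3924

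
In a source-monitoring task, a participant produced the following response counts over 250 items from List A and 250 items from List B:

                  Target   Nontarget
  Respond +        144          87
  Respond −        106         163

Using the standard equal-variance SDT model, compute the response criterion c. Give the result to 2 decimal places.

H = 144/250 = 0.5760
FA = 87/250 = 0.3480
Φ⁻¹(H) = Φ⁻¹(0.5760) = 0.1917
Φ⁻¹(FA) = Φ⁻¹(0.3480) = -0.3907
c = −½·[z(H) + z(FA)] = −0.5 × (0.1917 + (-0.3907)) = 0.0995

c = 0.10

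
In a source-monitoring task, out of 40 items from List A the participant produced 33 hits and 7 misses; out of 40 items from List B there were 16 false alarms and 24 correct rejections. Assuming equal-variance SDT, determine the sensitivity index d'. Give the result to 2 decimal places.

d' = 1.19

H = 33/40 = 0.8250
FA = 16/40 = 0.4000
z(H) = 0.9346
z(FA) = -0.2533
d' = z(H) − z(FA) = 0.9346 − (-0.2533) = 1.1879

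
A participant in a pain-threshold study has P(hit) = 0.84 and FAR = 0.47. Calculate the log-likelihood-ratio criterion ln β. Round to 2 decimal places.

z(H) = z(0.84) = 0.994
z(FA) = z(0.47) = -0.075
ln β = −½·[z(H)² − z(FA)²] = −0.5 × (0.988 − 0.006) = -0.491

ln β = -0.49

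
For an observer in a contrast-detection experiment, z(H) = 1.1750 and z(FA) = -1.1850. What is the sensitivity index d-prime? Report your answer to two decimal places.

d-prime = 2.36

d' = z(H) − z(FA) = 1.1750 − (-1.1850) = 2.3600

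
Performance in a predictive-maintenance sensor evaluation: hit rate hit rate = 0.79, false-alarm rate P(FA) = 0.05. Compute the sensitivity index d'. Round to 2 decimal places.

z(H) = 0.8064
z(FA) = -1.6449
d' = z(H) − z(FA) = 0.8064 − (-1.6449) = 2.4513

d' = 2.45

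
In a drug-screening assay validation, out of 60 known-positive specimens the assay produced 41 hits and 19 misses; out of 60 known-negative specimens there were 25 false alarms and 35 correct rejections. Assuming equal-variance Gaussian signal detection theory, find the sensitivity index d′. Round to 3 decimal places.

d′ = 0.687

H = 41/60 = 0.6833
FA = 25/60 = 0.4167
Φ⁻¹(H) = Φ⁻¹(0.6833) = 0.4769
Φ⁻¹(FA) = Φ⁻¹(0.4167) = -0.2103
d' = z(H) − z(FA) = 0.4769 − (-0.2103) = 0.6872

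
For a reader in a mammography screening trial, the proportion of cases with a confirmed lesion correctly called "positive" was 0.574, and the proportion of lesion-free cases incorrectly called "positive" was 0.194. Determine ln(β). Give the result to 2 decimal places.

Φ⁻¹(H) = Φ⁻¹(0.574) = 0.187
Φ⁻¹(FA) = Φ⁻¹(0.194) = -0.863
ln β = −½·[z(H)² − z(FA)²] = −0.5 × (0.035 − 0.745) = 0.355

ln β = 0.36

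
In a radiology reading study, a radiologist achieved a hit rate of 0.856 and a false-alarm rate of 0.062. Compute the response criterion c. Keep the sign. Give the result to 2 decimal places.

Φ⁻¹(H) = Φ⁻¹(0.856) = 1.063
Φ⁻¹(FA) = Φ⁻¹(0.062) = -1.538
c = −½·[z(H) + z(FA)] = −0.5 × (1.063 + (-1.538)) = 0.2375
c > 0: the radiologist has a conservative response bias.

c = 0.24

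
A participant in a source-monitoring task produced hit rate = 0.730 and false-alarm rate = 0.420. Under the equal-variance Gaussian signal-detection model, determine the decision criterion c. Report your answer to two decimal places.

c = -0.21

z(0.730) = 0.613, z(0.420) = -0.202
c = −½·[z(H) + z(FA)] = −0.5 × (0.613 + (-0.202)) = -0.2055
c < 0: the participant has a liberal response bias.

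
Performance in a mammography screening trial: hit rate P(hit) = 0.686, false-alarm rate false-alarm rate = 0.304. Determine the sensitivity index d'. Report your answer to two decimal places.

z(0.686) = 0.485, z(0.304) = -0.513
d' = z(H) − z(FA) = 0.485 − (-0.513) = 0.998

d' = 1.00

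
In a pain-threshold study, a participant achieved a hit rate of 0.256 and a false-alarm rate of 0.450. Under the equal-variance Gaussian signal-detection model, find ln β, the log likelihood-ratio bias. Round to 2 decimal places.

z(0.256) = -0.656, z(0.450) = -0.126
ln β = −½·[z(H)² − z(FA)²] = −0.5 × (0.430 − 0.016) = -0.207

ln β = -0.21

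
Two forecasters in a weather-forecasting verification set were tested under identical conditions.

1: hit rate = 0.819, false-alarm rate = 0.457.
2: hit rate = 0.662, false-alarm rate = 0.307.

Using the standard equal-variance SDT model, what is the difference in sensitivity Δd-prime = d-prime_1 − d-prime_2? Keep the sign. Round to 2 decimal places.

Δd-prime = 0.10

1: z(0.819) = 0.912, z(0.457) = -0.108, d' = 1.020
2: z(0.662) = 0.418, z(0.307) = -0.504, d' = 0.922
Δd' = d'_1 − d'_2 = 1.020 − 0.922 = 0.098
1 has the higher sensitivity.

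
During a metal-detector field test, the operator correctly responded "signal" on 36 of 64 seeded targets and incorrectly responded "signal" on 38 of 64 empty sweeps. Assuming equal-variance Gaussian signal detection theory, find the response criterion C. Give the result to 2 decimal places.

H = 36/64 = 0.5625
FA = 38/64 = 0.5938
z(H) = z(0.5625) = 0.157
z(FA) = z(0.5938) = 0.237
c = −½·[z(H) + z(FA)] = −0.5 × (0.157 + 0.237) = -0.197
c < 0: the operator has a liberal response bias.

C = -0.20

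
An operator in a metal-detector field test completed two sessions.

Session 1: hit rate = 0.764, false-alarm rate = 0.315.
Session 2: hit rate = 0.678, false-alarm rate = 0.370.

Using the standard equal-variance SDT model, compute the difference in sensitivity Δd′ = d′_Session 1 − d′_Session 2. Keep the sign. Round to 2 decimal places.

Session 1: z(0.764) = 0.719, z(0.315) = -0.482, d' = 1.201
Session 2: z(0.678) = 0.462, z(0.370) = -0.332, d' = 0.794
Δd' = d'_Session 1 − d'_Session 2 = 1.201 − 0.794 = 0.407
Session 1 has the higher sensitivity.

Δd′ = 0.41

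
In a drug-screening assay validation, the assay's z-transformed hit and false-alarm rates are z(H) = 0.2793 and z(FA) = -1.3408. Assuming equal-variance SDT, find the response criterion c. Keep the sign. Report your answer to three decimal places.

c = −½·[z(H) + z(FA)] = −½·(0.2793 + (-1.3408)) = 0.53075
c > 0: the assay has a conservative response bias.

c = 0.531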